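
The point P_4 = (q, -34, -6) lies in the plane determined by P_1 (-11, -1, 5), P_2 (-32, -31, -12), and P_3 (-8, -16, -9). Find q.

Coplanarity requires P_1P_2 · (P_1P_3 × P_1P_4) = 0.
P_1P_2 = (-21, -30, -17), P_1P_3 = (3, -15, -14); the triple product is linear in q with coefficient 165 and constant term 8745.
Setting it to zero: q = -53.

-53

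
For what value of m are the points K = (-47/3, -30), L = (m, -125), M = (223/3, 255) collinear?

-137/3

Collinearity: (L − K) must be parallel to (M − K) = (90, 285).
Cross-multiplying the components: (m − (-47/3))·(285) = (-95)·(90).
Solving gives m = -137/3.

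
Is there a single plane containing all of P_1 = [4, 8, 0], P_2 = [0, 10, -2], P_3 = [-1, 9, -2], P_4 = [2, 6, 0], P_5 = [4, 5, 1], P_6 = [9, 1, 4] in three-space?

The plane through P_1, P_2, P_3 has normal n = P_1P_2 × P_1P_3 = (-2, 2, 6) and equation n·P = 8.
Checking the remaining points: n·P_4 = 8, n·P_5 = 8, n·P_6 = 8.
All equal 8, so all 6 points lie in one plane.

Yes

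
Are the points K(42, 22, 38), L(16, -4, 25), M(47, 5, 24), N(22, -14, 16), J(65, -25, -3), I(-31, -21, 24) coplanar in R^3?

Yes

The plane through K, L, M has normal n = KL × KM = (143, -429, 572) and equation n·P = 18304.
Checking the remaining points: n·N = 18304, n·J = 18304, n·I = 18304.
All equal 18304, so all 6 points lie in one plane.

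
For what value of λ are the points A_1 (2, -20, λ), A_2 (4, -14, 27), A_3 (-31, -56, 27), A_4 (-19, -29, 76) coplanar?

13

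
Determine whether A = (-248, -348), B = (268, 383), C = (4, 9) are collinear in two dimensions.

Yes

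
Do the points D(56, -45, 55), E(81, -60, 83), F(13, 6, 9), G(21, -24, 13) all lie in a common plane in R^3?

A normal to the plane through D, E, F is n = DE × DF = (-738, -54, 630).
The plane has equation n·P = -4248. For G: n·G = -6012.
-6012 ≠ -4248, so G is off the plane.

No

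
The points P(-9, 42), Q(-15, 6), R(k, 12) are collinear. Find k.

-14

The three points are collinear iff det[PQ; PR] = 0.
This determinant is linear in k: (36)k + (504) = 0, so k = -14.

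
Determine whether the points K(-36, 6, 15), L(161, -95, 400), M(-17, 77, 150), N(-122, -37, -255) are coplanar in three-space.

A normal to the plane through K, L, M is n = KL × KM = (-40970, -19280, 15906).
The plane has equation n·P = 1597830. For N: n·N = 1655670.
1655670 ≠ 1597830, so N is off the plane.

No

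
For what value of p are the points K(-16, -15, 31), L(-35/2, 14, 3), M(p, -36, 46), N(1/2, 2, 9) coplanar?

3/2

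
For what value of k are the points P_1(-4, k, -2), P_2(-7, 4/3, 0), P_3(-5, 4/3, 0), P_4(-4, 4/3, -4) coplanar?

4/3

The points are coplanar iff P_1P_2 · (P_1P_3 × P_1P_4) = 0.
Expanding, this is linear in k: (-8)k + (32/3) = 0.
So k = 4/3.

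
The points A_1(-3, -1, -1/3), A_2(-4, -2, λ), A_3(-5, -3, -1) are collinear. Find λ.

-2/3

Collinearity requires A_1A_2 × A_1A_3 = 0; each component is linear in λ.
The x-component gives (2)λ + (4/3) = 0, so λ = -2/3.
The remaining components then also vanish.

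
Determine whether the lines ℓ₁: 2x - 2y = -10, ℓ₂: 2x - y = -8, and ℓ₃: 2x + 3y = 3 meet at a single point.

No

Intersecting ℓ₁ and ℓ₂: solving the 2×2 system gives (x, y) = (-3, 2).
Substitute into ℓ₃: (2)(-3) + (3)(2) = 0.
But ℓ₃ requires 3 ≠ 0, so the three lines have no common point.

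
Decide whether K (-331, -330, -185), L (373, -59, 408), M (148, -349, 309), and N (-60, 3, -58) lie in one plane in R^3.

No

A normal to the plane through K, L, M is n = KL × KM = (145141, -63729, -143185).
The plane has equation n·P = -521876. For N: n·N = -594917.
-594917 ≠ -521876, so N is off the plane.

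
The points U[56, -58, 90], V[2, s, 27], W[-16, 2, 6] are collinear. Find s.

-13

Direction UW = (-72, 60, -84). From the x-coordinate of V, the parameter along the line is τ = (2 − 56)/(-72) = 3/4.
Then s = (-58) + 3/4·(60) = -13.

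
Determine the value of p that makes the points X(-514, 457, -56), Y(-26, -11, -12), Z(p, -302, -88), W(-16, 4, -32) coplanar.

Coplanarity ⇔ det[XY; XZ; XW] = 0.
Expanding, this is linear in p: (-8700)p + (3654000) = 0.
So p = 420.

420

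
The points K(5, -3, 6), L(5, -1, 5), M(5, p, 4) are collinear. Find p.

Direction KL = (0, 2, -1). From the z-coordinate of M, the parameter along the line is τ = (4 − 6)/(-1) = 2.
Then p = (-3) + 2·(2) = 1.

1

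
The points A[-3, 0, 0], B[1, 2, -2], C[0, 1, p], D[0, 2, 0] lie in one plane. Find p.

The points are coplanar iff AB · (AC × AD) = 0.
Expanding, this is linear in p: (-2)p + (-6) = 0.
So p = -3.

-3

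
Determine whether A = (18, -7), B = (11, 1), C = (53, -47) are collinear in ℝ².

AB = (-7, 8), AC = (35, -40).
Twice the signed area of △ABC is (-7)(-40) − (8)(35) = 0.
The triangle is degenerate (zero area), so the points are collinear.

Yes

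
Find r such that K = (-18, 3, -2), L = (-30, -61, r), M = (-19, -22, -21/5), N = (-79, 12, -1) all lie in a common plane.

-38/5

Coplanarity ⇔ det[KL; KM; KN] = 0.
Expanding, this is linear in r: (-1534)r + (-58292/5) = 0.
So r = -38/5.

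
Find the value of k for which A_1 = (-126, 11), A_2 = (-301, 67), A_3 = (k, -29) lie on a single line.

-1

The three points are collinear iff det[A_1A_2; A_1A_3] = 0.
This determinant is linear in k: (-56)k + (-56) = 0, so k = -1.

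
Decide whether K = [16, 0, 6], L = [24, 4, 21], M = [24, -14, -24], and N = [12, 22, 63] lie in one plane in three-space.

No

The four points are coplanar iff the 3×3 determinant with rows KL, KM, KN is zero.
Rows: (8, 4, 15), (8, -14, -30), (-4, 22, 57).
Expanding along the first row: (8)(-138) − (4)(336) + (15)(120) = -648.
Nonzero ⇒ not coplanar.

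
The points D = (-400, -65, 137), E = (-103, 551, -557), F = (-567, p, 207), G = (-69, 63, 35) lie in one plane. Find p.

-145

Normal to plane DEG: n = (26000, -199420, -165880); plane equation n·P = -20163260.
Requiring n·F = -20163260: (-199420)p + (-49079160) = -20163260.
So p = -145.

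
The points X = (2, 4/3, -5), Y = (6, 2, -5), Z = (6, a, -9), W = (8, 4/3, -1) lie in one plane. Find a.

Coplanarity ⇔ det[XY; XZ; XW] = 0.
Expanding, this is linear in a: (16)a + (-48) = 0.
So a = 3.

3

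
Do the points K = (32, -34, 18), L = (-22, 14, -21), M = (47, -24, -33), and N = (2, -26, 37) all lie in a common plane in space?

No

With K as base: KL = (-54, 48, -39), KM = (15, 10, -51), KN = (-30, 8, 19).
KM × KN = (598, 1245, 420).
KL · (KM × KN) = 11088.
Since 11088 ≠ 0, the four points are not coplanar.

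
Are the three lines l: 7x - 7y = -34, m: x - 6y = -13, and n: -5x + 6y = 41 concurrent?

No

The three lines meet at one point iff the augmented coefficient matrix [aᵢ bᵢ cᵢ] has rank < 3, i.e. its determinant vanishes.
Here the determinant is -528.
Nonzero, so no common point exists.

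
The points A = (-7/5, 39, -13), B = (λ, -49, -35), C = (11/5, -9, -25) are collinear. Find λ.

Direction AC = (18/5, -48, -12). From the y-coordinate of B, the parameter along the line is τ = (-49 − 39)/(-48) = 11/6.
Then λ = (-7/5) + 11/6·(18/5) = 26/5.

26/5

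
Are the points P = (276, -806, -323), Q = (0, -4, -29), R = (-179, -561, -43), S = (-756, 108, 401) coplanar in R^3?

No

With P as base: PQ = (-276, 802, 294), PR = (-455, 245, 280), PS = (-1032, 914, 724).
PR × PS = (-78540, 40460, -163030).
PQ · (PR × PS) = 6195140.
Since 6195140 ≠ 0, the four points are not coplanar.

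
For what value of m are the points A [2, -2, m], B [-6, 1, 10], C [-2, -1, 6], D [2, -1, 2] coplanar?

2

The points are coplanar iff AB · (AC × AD) = 0.
Expanding, this is linear in m: (-8)m + (16) = 0.
So m = 2.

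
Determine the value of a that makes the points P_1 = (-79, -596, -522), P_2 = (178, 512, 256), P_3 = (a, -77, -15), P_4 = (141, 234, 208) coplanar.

68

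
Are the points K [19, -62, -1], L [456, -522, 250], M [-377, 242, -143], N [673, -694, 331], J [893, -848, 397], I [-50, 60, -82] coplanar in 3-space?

No

The plane through K, L, M has normal n = KL × KM = (-10984, -37342, -49312) and equation n·P = 2155820.
Checking the remaining points: n·N = 2200844, n·J = 2280440, n·I = 2352264.
Since n·N = 2200844 ≠ 2155820, N is off the plane and the points are not all coplanar.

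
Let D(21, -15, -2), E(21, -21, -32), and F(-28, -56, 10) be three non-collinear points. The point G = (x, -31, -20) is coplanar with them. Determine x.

7

Coplanarity requires DE · (DF × DG) = 0.
DE = (0, -6, -30), DF = (-49, -41, 12); the triple product is linear in x with coefficient -1302 and constant term 9114.
Setting it to zero: x = 7.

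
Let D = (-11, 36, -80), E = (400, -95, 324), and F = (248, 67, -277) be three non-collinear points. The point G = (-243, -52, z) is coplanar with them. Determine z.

A normal to the plane is n = DE × DF = (13283, 185603, 46670).
G lies in the plane iff n · DG = 0.
This gives (46670)z + (-15681120) = 0, so z = 336.

336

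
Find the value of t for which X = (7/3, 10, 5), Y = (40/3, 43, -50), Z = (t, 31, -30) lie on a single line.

Collinearity requires XY × XZ = 0; each component is linear in t.
The y-component gives (-55)t + (1540/3) = 0, so t = 28/3.
The remaining components then also vanish.

28/3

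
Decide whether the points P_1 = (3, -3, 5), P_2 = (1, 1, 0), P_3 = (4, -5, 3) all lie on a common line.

P_1P_2 = (-2, 4, -5), P_1P_3 = (1, -2, -2).
P_1P_2 × P_1P_3 = (-18, -9, 0).
The cross product is nonzero, so the points do not lie on one line.

No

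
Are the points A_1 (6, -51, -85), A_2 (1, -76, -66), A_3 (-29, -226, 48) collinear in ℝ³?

A_1A_2 = (-5, -25, 19), A_1A_3 = (-35, -175, 133).
A_1A_2 × A_1A_3 = (0, 0, 0).
The cross product vanishes, so the three points are collinear.

Yes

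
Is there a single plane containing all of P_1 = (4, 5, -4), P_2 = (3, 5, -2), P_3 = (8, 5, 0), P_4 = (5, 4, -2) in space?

No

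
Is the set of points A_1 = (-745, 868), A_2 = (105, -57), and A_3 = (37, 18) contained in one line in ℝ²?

A_1A_2 = (850, -925), A_1A_3 = (782, -850).
If collinear, A_1A_3 would be a scalar multiple of A_1A_2. But (850)·(-850) ≠ (-925)·(782) (difference 850), so they are not parallel; the points are not collinear.

No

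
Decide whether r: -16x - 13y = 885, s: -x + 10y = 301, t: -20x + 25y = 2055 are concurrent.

Intersecting r and s: solving the 2×2 system gives (x, y) = (-12763/173, 3931/173).
Substitute into t: (-20)(-12763/173) + (25)(3931/173) = 353535/173.
But t requires 2055 ≠ 353535/173, so the three lines have no common point.

No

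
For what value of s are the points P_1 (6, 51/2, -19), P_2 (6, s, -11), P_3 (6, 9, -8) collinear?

Collinearity requires P_1P_2 × P_1P_3 = 0; each component is linear in s.
The x-component gives (11)s + (-297/2) = 0, so s = 27/2.
The remaining components then also vanish.

27/2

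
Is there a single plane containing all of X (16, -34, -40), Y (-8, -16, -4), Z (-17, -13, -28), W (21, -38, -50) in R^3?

Yes

With X as base: XY = (-24, 18, 36), XZ = (-33, 21, 12), XW = (5, -4, -10).
XZ × XW = (-162, -270, 27).
XY · (XZ × XW) = 0.
The scalar triple product vanishes, so the four points are coplanar.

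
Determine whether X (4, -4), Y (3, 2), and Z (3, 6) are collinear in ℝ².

No

XY = (-1, 6), XZ = (-1, 10).
If collinear, XZ would be a scalar multiple of XY. But (-1)·(10) ≠ (6)·(-1) (difference -4), so they are not parallel; the points are not collinear.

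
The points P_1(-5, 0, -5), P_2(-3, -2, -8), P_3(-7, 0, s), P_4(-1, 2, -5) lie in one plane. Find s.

-4

The points are coplanar iff P_1P_2 · (P_1P_3 × P_1P_4) = 0.
Expanding, this is linear in s: (-12)s + (-48) = 0.
So s = -4.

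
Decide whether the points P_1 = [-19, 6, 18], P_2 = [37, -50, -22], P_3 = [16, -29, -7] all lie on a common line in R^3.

P_1P_2 = (56, -56, -40), P_1P_3 = (35, -35, -25).
Each component of P_1P_3 is 5/8 times the corresponding component of P_1P_2, so P_1P_3 = 5/8·P_1P_2 and the points are collinear.

Yes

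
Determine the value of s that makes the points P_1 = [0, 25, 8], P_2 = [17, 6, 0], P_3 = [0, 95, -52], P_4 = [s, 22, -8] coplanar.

13

Coplanarity ⇔ det[P_1P_2; P_1P_3; P_1P_4] = 0.
Expanding, this is linear in s: (1700)s + (-22100) = 0.
So s = 13.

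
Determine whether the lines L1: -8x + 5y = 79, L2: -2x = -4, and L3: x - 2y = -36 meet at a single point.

Intersecting L1 and L2: solving the 2×2 system gives (x, y) = (2, 19).
Substitute into L3: (1)(2) + (-2)(19) = -36.
This equals -36, so (2, 19) lies on all three lines and they are concurrent.

Yes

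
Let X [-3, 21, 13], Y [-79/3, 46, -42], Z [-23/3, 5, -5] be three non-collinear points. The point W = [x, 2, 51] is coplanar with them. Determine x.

Coplanarity requires XY · (XZ × XW) = 0.
XY = (-70/3, 25, -55), XZ = (-14/3, -16, -18); the triple product is linear in x with coefficient -1330 and constant term 53200/3.
Setting it to zero: x = 40/3.

40/3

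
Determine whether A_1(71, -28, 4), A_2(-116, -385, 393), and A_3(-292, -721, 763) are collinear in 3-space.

A_1A_2 = (-187, -357, 389), A_1A_3 = (-363, -693, 759).
A_1A_2 × A_1A_3 = (-1386, 726, 0).
The cross product is nonzero, so the points do not lie on one line.

No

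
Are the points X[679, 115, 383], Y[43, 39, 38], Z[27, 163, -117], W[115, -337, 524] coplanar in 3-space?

The four points are coplanar iff the 3×3 determinant with rows XY, XZ, XW is zero.
Rows: (-636, -76, -345), (-652, 48, -500), (-564, -452, 141).
Expanding along the first row: (-636)(-219232) − (-76)(-373932) + (-345)(321776) = 0.
Zero determinant ⇒ coplanar.

Yes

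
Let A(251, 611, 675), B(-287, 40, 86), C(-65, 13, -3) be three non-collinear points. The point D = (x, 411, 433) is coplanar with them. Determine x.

Coplanarity requires AB · (AC × AD) = 0.
AB = (-538, -571, -589), AC = (-316, -598, -678); the triple product is linear in x with coefficient 34916 and constant term -7227612.
Setting it to zero: x = 207.

207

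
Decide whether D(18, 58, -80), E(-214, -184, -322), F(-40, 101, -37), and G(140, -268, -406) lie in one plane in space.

With D as base: DE = (-232, -242, -242), DF = (-58, 43, 43), DG = (122, -326, -326).
DF × DG = (0, -13662, 13662).
DE · (DF × DG) = 0.
The scalar triple product vanishes, so the four points are coplanar.

Yes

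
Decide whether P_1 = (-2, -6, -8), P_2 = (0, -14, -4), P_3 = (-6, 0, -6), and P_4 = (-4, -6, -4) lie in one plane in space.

Yes

A normal to the plane through P_1, P_2, P_3 is n = P_1P_2 × P_1P_3 = (-40, -20, -20).
The plane has equation n·P = 360. For P_4: n·P_4 = 360.
Equal, so P_4 lies in the plane and all four are coplanar.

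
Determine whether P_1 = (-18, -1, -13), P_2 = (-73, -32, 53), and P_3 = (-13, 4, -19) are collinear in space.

No

P_1P_2 = (-55, -31, 66), P_1P_3 = (5, 5, -6).
P_1P_2 × P_1P_3 = (-144, 0, -120).
The cross product is nonzero, so the points do not lie on one line.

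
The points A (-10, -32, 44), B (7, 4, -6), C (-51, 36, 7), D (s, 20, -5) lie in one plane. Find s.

Normal to plane ABC: n = (2068, 2679, 2632); plane equation n·P = 9400.
Requiring n·D = 9400: (2068)s + (40420) = 9400.
So s = -15.

-15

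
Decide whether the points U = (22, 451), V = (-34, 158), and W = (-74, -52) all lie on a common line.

UV = (-56, -293), UW = (-96, -503).
If collinear, UW would be a scalar multiple of UV. But (-56)·(-503) ≠ (-293)·(-96) (difference 40), so they are not parallel; the points are not collinear.

No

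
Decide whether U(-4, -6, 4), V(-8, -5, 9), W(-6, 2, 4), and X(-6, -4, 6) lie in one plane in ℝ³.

Yes

A normal to the plane through U, V, W is n = UV × UW = (-40, -10, -30).
The plane has equation n·P = 100. For X: n·X = 100.
Equal, so X lies in the plane and all four are coplanar.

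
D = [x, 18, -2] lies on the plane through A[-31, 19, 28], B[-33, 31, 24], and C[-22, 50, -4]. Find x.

-11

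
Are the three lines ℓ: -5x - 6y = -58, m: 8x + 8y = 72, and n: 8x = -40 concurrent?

No

Intersecting ℓ and m: solving the 2×2 system gives (x, y) = (-4, 13).
Substitute into n: (8)(-4) + (0)(13) = -32.
But n requires -40 ≠ -32, so the three lines have no common point.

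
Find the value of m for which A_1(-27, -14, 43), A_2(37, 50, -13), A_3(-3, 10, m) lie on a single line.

22

Collinearity requires A_1A_2 × A_1A_3 = 0; each component is linear in m.
The x-component gives (64)m + (-1408) = 0, so m = 22.
The remaining components then also vanish.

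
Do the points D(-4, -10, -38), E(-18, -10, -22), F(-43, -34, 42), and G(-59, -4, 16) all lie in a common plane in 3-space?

With D as base: DE = (-14, 0, 16), DF = (-39, -24, 80), DG = (-55, 6, 54).
DF × DG = (-1776, -2294, -1554).
DE · (DF × DG) = 0.
The scalar triple product vanishes, so the four points are coplanar.

Yes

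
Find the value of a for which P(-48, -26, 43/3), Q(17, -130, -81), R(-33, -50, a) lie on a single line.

Direction PQ = (65, -104, -286/3). From the x-coordinate of R, the parameter along the line is τ = (-33 − (-48))/65 = 3/13.
Then a = 43/3 + 3/13·(-286/3) = -23/3.

-23/3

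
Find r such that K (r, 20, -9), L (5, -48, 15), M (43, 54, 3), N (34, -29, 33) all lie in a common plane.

13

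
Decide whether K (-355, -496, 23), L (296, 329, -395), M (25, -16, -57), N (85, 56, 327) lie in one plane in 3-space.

A normal to the plane through K, L, M is n = KL × KM = (134640, -106760, -1020).
The plane has equation n·P = 5132300. For N: n·N = 5132300.
Equal, so N lies in the plane and all four are coplanar.

Yes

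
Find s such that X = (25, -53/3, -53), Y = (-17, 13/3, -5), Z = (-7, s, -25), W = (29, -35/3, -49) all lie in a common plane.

-9

The points are coplanar iff XY · (XZ × XW) = 0.
Expanding, this is linear in s: (-360)s + (-3240) = 0.
So s = -9.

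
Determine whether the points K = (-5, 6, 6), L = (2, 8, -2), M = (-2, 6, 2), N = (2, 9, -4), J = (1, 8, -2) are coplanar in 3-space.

No

The plane through K, L, M has normal n = KL × KM = (-8, 4, -6) and equation n·P = 28.
Checking the remaining points: n·N = 44, n·J = 36.
Since n·N = 44 ≠ 28, N is off the plane and the points are not all coplanar.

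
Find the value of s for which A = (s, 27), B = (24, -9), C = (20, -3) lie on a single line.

Collinearity: (A − B) must be parallel to (C − B) = (-4, 6).
Cross-multiplying the components: (s − 24)·(6) = (36)·(-4).
Solving gives s = 0.

0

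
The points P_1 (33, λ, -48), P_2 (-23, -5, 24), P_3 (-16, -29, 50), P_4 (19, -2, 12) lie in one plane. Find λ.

48

Coplanarity ⇔ det[P_1P_2; P_1P_3; P_1P_4] = 0.
Expanding, this is linear in λ: (-1176)λ + (56448) = 0.
So λ = 48.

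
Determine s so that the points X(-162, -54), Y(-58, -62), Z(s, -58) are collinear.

-110

The three points are collinear iff det[XY; XZ] = 0.
This determinant is linear in s: (8)s + (880) = 0, so s = -110.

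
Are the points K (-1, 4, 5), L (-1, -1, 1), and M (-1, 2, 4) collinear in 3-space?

No

KL = (0, -5, -4), KM = (0, -2, -1).
KL × KM = (-3, 0, 0).
The cross product is nonzero, so the points do not lie on one line.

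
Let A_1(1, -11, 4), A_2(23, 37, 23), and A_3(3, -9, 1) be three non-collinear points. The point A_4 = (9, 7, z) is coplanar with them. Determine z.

A normal to the plane is n = A_1A_2 × A_1A_3 = (-182, 104, -52).
A_4 lies in the plane iff n · A_1A_4 = 0.
This gives (-52)z + (624) = 0, so z = 12.

12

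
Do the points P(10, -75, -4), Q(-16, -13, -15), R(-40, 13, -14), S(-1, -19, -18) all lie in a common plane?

A normal to the plane through P, Q, R is n = PQ × PR = (348, 290, 812).
The plane has equation n·X = -21518. For S: n·S = -20474.
-20474 ≠ -21518, so S is off the plane.

No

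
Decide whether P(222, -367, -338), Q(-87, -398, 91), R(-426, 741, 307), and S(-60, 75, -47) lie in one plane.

The four points are coplanar iff the 3×3 determinant with rows PQ, PR, PS is zero.
Rows: (-309, -31, 429), (-648, 1108, 645), (-282, 442, 291).
Expanding along the first row: (-309)(37338) − (-31)(-6678) + (429)(26040) = -573300.
Nonzero ⇒ not coplanar.

No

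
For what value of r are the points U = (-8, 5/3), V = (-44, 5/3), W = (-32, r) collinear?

The three points are collinear iff det[UV; UW] = 0.
This determinant is linear in r: (-36)r + (60) = 0, so r = 5/3.

5/3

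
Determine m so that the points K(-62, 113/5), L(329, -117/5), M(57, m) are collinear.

43/5

The three points are collinear iff det[KL; KM] = 0.
This determinant is linear in m: (391)m + (-16813/5) = 0, so m = 43/5.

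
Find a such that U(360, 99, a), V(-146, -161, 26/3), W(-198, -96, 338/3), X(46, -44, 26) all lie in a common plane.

0

The points are coplanar iff UV · (UW × UX) = 0.
Expanding, this is linear in a: (18564)a + (0) = 0.
So a = 0.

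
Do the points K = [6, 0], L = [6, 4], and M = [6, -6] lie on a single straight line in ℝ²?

KL = (0, 4), KM = (0, -6).
det[KL; KM] = (0)(-6) − (4)(0) = 0.
The determinant is zero, so the points are collinear.

Yes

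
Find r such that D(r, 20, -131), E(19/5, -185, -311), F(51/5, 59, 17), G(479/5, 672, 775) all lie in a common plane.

549/5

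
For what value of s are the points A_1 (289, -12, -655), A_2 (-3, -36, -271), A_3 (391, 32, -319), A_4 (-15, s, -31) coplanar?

-20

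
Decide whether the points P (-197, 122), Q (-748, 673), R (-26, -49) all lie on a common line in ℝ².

Yes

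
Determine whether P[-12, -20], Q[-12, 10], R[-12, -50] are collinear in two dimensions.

PQ = (0, 30), PR = (0, -30).
Twice the signed area of △PQR is (0)(-30) − (30)(0) = 0.
The triangle is degenerate (zero area), so the points are collinear.

Yes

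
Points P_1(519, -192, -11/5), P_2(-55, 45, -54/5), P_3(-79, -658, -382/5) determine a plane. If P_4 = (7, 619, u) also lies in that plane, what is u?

45

A normal to the plane is n = P_1P_2 × P_1P_3 = (-21593, -37448, 409210).
P_4 lies in the plane iff n · P_1P_4 = 0.
This gives (409210)u + (-18414450) = 0, so u = 45.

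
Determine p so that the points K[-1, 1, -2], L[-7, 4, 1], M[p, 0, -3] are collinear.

1

Collinearity requires KL × KM = 0; each component is linear in p.
The y-component gives (3)p + (-3) = 0, so p = 1.
The remaining components then also vanish.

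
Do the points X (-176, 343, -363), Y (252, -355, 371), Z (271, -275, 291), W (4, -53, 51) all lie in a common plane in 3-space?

No

A normal to the plane through X, Y, Z is n = XY × XZ = (-2880, 48186, 47502).
The plane has equation n·P = -208548. For W: n·W = -142776.
-142776 ≠ -208548, so W is off the plane.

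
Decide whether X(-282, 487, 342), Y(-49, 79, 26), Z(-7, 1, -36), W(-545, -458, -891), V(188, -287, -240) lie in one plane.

Yes

The plane through X, Y, Z has normal n = XY × XZ = (648, 1174, -1038) and equation n·P = 34006.
Checking the remaining points: n·W = 34006, n·V = 34006.
All equal 34006, so all 5 points lie in one plane.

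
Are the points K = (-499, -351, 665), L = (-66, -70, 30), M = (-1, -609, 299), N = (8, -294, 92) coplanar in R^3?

Yes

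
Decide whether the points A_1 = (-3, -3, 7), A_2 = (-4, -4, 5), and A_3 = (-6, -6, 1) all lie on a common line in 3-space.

A_1A_2 = (-1, -1, -2), A_1A_3 = (-3, -3, -6).
Each component of A_1A_3 is 3 times the corresponding component of A_1A_2, so A_1A_3 = 3·A_1A_2 and the points are collinear.

Yes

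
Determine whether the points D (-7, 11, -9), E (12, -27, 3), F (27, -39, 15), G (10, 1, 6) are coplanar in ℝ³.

With D as base: DE = (19, -38, 12), DF = (34, -50, 24), DG = (17, -10, 15).
DF × DG = (-510, -102, 510).
DE · (DF × DG) = 306.
Since 306 ≠ 0, the four points are not coplanar.

No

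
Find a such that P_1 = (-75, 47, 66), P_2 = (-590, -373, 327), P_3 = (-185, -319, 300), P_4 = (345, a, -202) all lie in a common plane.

The points are coplanar iff P_1P_2 · (P_1P_3 × P_1P_4) = 0.
Expanding, this is linear in a: (91800)a + (-43605000) = 0.
So a = 475.

475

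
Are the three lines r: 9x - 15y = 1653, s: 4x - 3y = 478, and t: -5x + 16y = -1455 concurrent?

Lines aᵢx + bᵢy = cᵢ with pairwise distinct directions are concurrent exactly when det[aᵢ bᵢ cᵢ] = 0.
Here the determinant is 0.
It vanishes, so the lines are concurrent at (67, -70).

Yes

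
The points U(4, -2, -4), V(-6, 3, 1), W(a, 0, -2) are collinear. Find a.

Collinearity requires UV × UW = 0; each component is linear in a.
The y-component gives (5)a + (0) = 0, so a = 0.
The remaining components then also vanish.

0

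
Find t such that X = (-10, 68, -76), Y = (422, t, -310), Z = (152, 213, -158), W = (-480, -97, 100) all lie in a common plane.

The points are coplanar iff XY · (XZ × XW) = 0.
Expanding, this is linear in t: (10028)t + (-5194504) = 0.
So t = 518.

518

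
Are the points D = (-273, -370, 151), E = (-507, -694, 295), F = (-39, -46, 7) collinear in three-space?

Yes

DE = (-234, -324, 144), DF = (234, 324, -144).
Each component of DF is -1 times the corresponding component of DE, so DF = -1·DE and the points are collinear.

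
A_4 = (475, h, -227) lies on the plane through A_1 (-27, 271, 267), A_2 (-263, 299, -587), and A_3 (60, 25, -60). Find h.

Coplanarity requires A_1A_2 · (A_1A_3 × A_1A_4) = 0.
A_1A_2 = (-236, 28, -854), A_1A_3 = (87, -246, -327); the triple product is linear in h with coefficient -151470 and constant term -96486390.
Setting it to zero: h = -637.

-637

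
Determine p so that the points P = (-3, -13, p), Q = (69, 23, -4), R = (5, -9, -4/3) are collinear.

-1

Direction QR = (-64, -32, 8/3). From the x-coordinate of P, the parameter along the line is τ = (-3 − 69)/(-64) = 9/8.
Then p = (-4) + 9/8·(8/3) = -1.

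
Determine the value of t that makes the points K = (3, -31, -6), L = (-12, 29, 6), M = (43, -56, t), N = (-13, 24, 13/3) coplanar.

Normal to plane KLN: n = (-40, -37, 135); plane equation n·P = 217.
Requiring n·M = 217: (135)t + (352) = 217.
So t = -1.

-1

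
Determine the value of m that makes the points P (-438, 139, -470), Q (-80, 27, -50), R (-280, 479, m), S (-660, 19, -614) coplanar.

-524

Normal to plane PQS: n = (66528, -41688, -67824); plane equation n·X = -3056616.
Requiring n·R = -3056616: (-67824)m + (-38596392) = -3056616.
So m = -524.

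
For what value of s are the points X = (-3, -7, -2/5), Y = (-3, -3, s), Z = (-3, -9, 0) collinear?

-6/5

Direction XZ = (0, -2, 2/5). From the y-coordinate of Y, the parameter along the line is τ = (-3 − (-7))/(-2) = -2.
Then s = (-2/5) + (-2)·(2/5) = -6/5.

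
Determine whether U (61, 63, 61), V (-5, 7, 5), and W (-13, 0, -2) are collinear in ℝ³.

UV = (-66, -56, -56), UW = (-74, -63, -63).
UV × UW = (0, -14, 14).
The cross product is nonzero, so the points do not lie on one line.

No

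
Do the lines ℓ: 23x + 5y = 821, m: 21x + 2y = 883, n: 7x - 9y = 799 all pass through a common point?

No

Intersecting ℓ and m: solving the 2×2 system gives (x, y) = (47, -52).
Substitute into n: (7)(47) + (-9)(-52) = 797.
But n requires 799 ≠ 797, so the three lines have no common point.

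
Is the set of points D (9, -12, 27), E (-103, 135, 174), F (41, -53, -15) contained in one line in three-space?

No

DE = (-112, 147, 147), DF = (32, -41, -42).
Comparing components 2 and 3: (147)(-42) − (147)(-41) = -147 ≠ 0, so DE and DF are not parallel and the points are not collinear.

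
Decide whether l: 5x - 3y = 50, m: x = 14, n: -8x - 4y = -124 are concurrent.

Intersecting l and m: solving the 2×2 system gives (x, y) = (14, 20/3).
Substitute into n: (-8)(14) + (-4)(20/3) = -416/3.
But n requires -124 ≠ -416/3, so the three lines have no common point.

No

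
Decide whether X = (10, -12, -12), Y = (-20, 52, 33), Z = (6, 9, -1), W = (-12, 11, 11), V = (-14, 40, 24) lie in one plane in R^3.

The plane through X, Y, Z has normal n = XY × XZ = (-241, 150, -374) and equation n·P = 278.
Checking the remaining points: n·W = 428, n·V = 398.
Since n·W = 428 ≠ 278, W is off the plane and the points are not all coplanar.

No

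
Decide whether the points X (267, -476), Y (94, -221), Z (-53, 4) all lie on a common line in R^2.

No

XY = (-173, 255), XZ = (-320, 480).
If collinear, XZ would be a scalar multiple of XY. But (-173)·(480) ≠ (255)·(-320) (difference -1440), so they are not parallel; the points are not collinear.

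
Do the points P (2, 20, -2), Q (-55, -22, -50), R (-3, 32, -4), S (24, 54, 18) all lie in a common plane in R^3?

A normal to the plane through P, Q, R is n = PQ × PR = (660, 126, -894).
The plane has equation n·X = 5628. For S: n·S = 6552.
6552 ≠ 5628, so S is off the plane.

No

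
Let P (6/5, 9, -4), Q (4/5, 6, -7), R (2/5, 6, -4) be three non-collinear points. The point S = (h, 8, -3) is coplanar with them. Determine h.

The plane through P, Q, R has equation −9x + (12/5)y − (6/5)z = 78/5.
Substituting S: (-9)h + (114/5) = 78/5, so h = 4/5.

4/5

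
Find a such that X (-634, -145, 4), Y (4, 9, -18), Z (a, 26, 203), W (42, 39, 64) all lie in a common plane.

The points are coplanar iff XY · (XZ × XW) = 0.
Expanding, this is linear in a: (-13288)a + (-1979912) = 0.
So a = -149.

-149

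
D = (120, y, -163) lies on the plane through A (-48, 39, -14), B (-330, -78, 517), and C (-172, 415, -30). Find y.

A normal to the plane is n = AB × AC = (-197784, -70356, -120540).
D lies in the plane iff n · AD = 0.
This gives (-70356)y + (-12523368) = 0, so y = -178.

-178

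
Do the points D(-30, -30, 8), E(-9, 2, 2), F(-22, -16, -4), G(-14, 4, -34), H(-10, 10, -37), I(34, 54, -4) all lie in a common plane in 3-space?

No

The plane through D, E, F has normal n = DE × DF = (-300, 204, 38) and equation n·P = 3184.
Checking the remaining points: n·G = 3724, n·H = 3634, n·I = 664.
Since n·G = 3724 ≠ 3184, G is off the plane and the points are not all coplanar.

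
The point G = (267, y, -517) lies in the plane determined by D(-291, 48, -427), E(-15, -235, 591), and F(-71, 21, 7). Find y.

606

Coplanarity requires DE · (DF × DG) = 0.
DE = (276, -283, 1018), DF = (220, -27, 434); the triple product is linear in y with coefficient 104176 and constant term -63130656.
Setting it to zero: y = 606.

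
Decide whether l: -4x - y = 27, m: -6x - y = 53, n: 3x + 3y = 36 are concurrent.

Yes

Intersecting l and m: solving the 2×2 system gives (x, y) = (-13, 25).
Substitute into n: (3)(-13) + (3)(25) = 36.
This equals 36, so (-13, 25) lies on all three lines and they are concurrent.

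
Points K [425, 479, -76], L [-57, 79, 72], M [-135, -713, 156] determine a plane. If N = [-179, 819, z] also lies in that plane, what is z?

40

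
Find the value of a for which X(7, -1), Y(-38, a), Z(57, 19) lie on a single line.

The three points are collinear iff det[XY; XZ] = 0.
This determinant is linear in a: (-50)a + (-950) = 0, so a = -19.

-19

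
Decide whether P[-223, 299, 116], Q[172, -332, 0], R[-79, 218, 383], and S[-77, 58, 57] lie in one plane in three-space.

Yes

The four points are coplanar iff the 3×3 determinant with rows PQ, PR, PS is zero.
Rows: (395, -631, -116), (144, -81, 267), (146, -241, -59).
Expanding along the first row: (395)(69126) − (-631)(-47478) + (-116)(-22878) = 0.
Zero determinant ⇒ coplanar.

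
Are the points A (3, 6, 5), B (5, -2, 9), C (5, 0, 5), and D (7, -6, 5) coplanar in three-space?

A normal to the plane through A, B, C is n = AB × AC = (24, 8, 4).
The plane has equation n·P = 140. For D: n·D = 140.
Equal, so D lies in the plane and all four are coplanar.

Yes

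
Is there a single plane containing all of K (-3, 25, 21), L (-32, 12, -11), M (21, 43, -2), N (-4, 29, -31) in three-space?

A normal to the plane through K, L, M is n = KL × KM = (875, -1435, -210).
The plane has equation n·P = -42910. For N: n·N = -38605.
-38605 ≠ -42910, so N is off the plane.

No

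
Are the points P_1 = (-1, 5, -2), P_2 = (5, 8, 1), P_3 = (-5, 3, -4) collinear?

P_1P_2 = (6, 3, 3), P_1P_3 = (-4, -2, -2).
P_1P_2 × P_1P_3 = (0, 0, 0).
The cross product vanishes, so the three points are collinear.

Yes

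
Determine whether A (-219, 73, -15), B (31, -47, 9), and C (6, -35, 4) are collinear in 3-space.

AB = (250, -120, 24), AC = (225, -108, 19).
AB × AC = (312, 650, 0).
The cross product is nonzero, so the points do not lie on one line.

No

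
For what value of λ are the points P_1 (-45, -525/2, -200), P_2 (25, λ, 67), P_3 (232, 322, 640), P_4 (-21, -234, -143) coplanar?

Normal to plane P_1P_3P_4: n = (18753/2, 4371, -12267/2); plane equation n·P = -342630.
Requiring n·P_2 = -342630: (4371)λ + (-176532) = -342630.
So λ = -38.

-38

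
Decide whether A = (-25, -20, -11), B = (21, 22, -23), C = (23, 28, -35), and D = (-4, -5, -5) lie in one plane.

Yes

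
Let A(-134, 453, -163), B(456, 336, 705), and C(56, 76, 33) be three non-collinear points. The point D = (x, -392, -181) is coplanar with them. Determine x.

Coplanarity requires AB · (AC × AD) = 0.
AB = (590, -117, 868), AC = (190, -377, 196); the triple product is linear in x with coefficient 304304 and constant term 2738736.
Setting it to zero: x = -9.

-9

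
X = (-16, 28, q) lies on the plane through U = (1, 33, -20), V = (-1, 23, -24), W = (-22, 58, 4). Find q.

-14

The plane through U, V, W has equation −140x + 140y − 280z = 10080.
Substituting X: (-280)q + (6160) = 10080, so q = -14.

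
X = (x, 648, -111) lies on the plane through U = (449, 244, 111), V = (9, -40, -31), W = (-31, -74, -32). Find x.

739

A normal to the plane is n = UV × UW = (-4544, 5240, 3600).
X lies in the plane iff n · UX = 0.
This gives (-4544)x + (3358016) = 0, so x = 739.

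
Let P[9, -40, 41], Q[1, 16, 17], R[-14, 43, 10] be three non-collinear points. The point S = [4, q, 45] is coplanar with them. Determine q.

-44

Coplanarity requires PQ · (PR × PS) = 0.
PQ = (-8, 56, -24), PR = (-23, 83, -31); the triple product is linear in q with coefficient 304 and constant term 13376.
Setting it to zero: q = -44.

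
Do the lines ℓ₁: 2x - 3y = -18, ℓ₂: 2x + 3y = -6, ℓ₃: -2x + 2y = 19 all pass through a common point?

Lines aᵢx + bᵢy = cᵢ with pairwise distinct directions are concurrent exactly when det[aᵢ bᵢ cᵢ] = 0.
Here the determinant is 36.
Nonzero, so no common point exists.

No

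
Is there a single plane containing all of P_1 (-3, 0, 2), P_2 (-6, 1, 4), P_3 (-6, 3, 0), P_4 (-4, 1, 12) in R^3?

The four points are coplanar iff the 3×3 determinant with rows P_1P_2, P_1P_3, P_1P_4 is zero.
Rows: (-3, 1, 2), (-3, 3, -2), (-1, 1, 10).
Expanding along the first row: (-3)(32) − (1)(-32) + (2)(0) = -64.
Nonzero ⇒ not coplanar.

No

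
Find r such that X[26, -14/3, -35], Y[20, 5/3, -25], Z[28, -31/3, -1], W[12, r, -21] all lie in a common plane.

Normal to plane XYZ: n = (272, 224, 64/3); plane equation n·P = 5280.
Requiring n·W = 5280: (224)r + (2816) = 5280.
So r = 11.

11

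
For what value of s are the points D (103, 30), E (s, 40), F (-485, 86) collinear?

-2

Collinearity: (E − D) must be parallel to (F − D) = (-588, 56).
Cross-multiplying the components: (s − 103)·(56) = (10)·(-588).
Solving gives s = -2.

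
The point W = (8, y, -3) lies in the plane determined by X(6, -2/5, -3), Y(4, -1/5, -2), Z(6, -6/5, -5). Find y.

The plane through X, Y, Z has equation (2/5)x − 4y + (8/5)z = -4/5.
Substituting W: (-4)y + (-8/5) = -4/5, so y = -1/5.

-1/5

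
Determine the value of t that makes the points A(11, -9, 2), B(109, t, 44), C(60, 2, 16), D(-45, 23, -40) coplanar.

Normal to plane ACD: n = (-910, 1274, 2184); plane equation n·P = -17108.
Requiring n·B = -17108: (1274)t + (-3094) = -17108.
So t = -11.

-11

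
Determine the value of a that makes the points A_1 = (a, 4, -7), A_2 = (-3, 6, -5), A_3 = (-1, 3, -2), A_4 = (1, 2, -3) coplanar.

1

Coplanarity ⇔ det[A_1A_2; A_1A_3; A_1A_4] = 0.
Expanding, this is linear in a: (-6)a + (6) = 0.
So a = 1.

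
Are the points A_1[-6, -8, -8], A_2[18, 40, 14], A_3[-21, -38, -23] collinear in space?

A_1A_2 = (24, 48, 22), A_1A_3 = (-15, -30, -15).
A_1A_2 × A_1A_3 = (-60, 30, 0).
The cross product is nonzero, so the points do not lie on one line.

No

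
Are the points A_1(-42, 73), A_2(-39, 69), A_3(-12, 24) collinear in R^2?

No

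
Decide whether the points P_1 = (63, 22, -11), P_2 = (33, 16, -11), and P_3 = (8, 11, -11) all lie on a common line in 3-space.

Yes

P_1P_2 = (-30, -6, 0), P_1P_3 = (-55, -11, 0).
P_1P_2 × P_1P_3 = (0, 0, 0).
The cross product vanishes, so the three points are collinear.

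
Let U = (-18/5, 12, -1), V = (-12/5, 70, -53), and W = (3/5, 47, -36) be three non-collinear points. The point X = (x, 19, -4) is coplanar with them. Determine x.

-33/5

A normal to the plane is n = UV × UW = (-210, -882/5, -1008/5).
X lies in the plane iff n · UX = 0.
This gives (-210)x + (-1386) = 0, so x = -33/5.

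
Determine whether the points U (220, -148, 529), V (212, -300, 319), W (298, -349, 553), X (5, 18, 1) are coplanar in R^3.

No

The four points are coplanar iff the 3×3 determinant with rows UV, UW, UX is zero.
Rows: (-8, -152, -210), (78, -201, 24), (-215, 166, -528).
Expanding along the first row: (-8)(102144) − (-152)(-36024) + (-210)(-30267) = 63270.
Nonzero ⇒ not coplanar.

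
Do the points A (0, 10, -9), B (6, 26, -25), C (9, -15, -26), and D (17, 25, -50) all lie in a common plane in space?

With A as base: AB = (6, 16, -16), AC = (9, -25, -17), AD = (17, 15, -41).
AC × AD = (1280, 80, 560).
AB · (AC × AD) = 0.
The scalar triple product vanishes, so the four points are coplanar.

Yes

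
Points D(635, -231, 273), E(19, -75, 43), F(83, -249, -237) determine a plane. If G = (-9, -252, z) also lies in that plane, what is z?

-322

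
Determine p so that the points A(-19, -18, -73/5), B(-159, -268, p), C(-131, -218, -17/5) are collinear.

Collinearity requires AB × AC = 0; each component is linear in p.
The x-component gives (200)p + (120) = 0, so p = -3/5.
The remaining components then also vanish.

-3/5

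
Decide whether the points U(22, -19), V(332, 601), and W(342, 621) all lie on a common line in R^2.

Yes

UV = (310, 620), UW = (320, 640).
Twice the signed area of △UVW is (310)(640) − (620)(320) = 0.
The triangle is degenerate (zero area), so the points are collinear.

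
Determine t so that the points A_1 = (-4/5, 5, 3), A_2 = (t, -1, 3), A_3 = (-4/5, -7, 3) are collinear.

-4/5

Direction A_1A_3 = (0, -12, 0). From the y-coordinate of A_2, the parameter along the line is τ = (-1 − 5)/(-12) = 1/2.
Then t = (-4/5) + 1/2·(0) = -4/5.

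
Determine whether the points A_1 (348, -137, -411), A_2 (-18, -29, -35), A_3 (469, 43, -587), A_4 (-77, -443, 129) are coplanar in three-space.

Yes

A normal to the plane through A_1, A_2, A_3 is n = A_1A_2 × A_1A_3 = (-86688, -18920, -78948).
The plane has equation n·P = 4872244. For A_4: n·A_4 = 4872244.
Equal, so A_4 lies in the plane and all four are coplanar.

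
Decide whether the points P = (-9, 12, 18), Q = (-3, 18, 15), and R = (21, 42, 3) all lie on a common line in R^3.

Yes

PQ = (6, 6, -3), PR = (30, 30, -15).
Each component of PR is 5 times the corresponding component of PQ, so PR = 5·PQ and the points are collinear.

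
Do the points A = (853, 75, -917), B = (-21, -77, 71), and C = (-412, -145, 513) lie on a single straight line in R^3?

Yes

AB = (-874, -152, 988), AC = (-1265, -220, 1430).
Each component of AC is 55/38 times the corresponding component of AB, so AC = 55/38·AB and the points are collinear.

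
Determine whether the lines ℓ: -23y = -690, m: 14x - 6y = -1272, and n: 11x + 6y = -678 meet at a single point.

Lines aᵢx + bᵢy = cᵢ with pairwise distinct directions are concurrent exactly when det[aᵢ bᵢ cᵢ] = 0.
Here the determinant is 0.
It vanishes, so the lines are concurrent at (-78, 30).

Yes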